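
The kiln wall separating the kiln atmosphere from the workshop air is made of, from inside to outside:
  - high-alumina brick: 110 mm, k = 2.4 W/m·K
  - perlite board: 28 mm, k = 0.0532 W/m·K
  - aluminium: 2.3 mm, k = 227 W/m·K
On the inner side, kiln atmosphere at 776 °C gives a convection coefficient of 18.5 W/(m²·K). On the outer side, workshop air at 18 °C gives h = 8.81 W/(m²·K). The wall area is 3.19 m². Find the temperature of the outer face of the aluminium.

T ≈ 134 °C

Series thermal resistances:
R_inner film = 1/(h_i·A) = 1/(18.5×3.19) = 0.01694 K/W
R_high-alumina brick = L/(kA) = 0.11/(2.4×3.19) = 0.01437 K/W
R_perlite board = L/(kA) = 0.028/(0.0532×3.19) = 0.165 K/W
R_aluminium = L/(kA) = 0.0023/(227×3.19) = 3.176×10^-6 K/W
R_outer film = 1/(h_o·A) = 1/(8.81×3.19) = 0.03558 K/W
R_total = 0.2319 K/W;  Q = ΔT/R_total = 758/0.2319 = 3269 W
T_interface = T_inner − Q·ΣR(inner→interface) = 776 − 3270×0.1963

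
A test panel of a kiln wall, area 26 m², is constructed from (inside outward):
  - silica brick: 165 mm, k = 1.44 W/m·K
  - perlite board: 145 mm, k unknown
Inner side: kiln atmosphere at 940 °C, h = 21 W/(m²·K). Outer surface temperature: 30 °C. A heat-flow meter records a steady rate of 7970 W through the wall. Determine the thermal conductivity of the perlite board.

k ≈ 0.0517 W/(m·K)

Series thermal resistances:
R_inner film = 1/(h_i·A) = 1/(21×26) = 0.001832 K/W
R_silica brick = L/(kA) = 0.165/(1.44×26) = 0.004407 K/W
Sum of known resistances R_other = 0.006239 K/W
Total R = ΔT/Q = 910/7970 = 0.1142 K/W
R_perlite board = R_total − R_other = 0.1079 K/W
k = L/(R·A) = 0.145/(0.1079×26)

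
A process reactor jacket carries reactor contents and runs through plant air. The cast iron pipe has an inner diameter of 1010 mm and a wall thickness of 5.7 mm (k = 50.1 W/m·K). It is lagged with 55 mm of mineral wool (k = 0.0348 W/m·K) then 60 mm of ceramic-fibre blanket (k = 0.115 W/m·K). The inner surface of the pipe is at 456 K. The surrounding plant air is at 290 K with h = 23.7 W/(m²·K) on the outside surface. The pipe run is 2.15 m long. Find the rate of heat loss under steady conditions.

Q ≈ 577 W

Treating each annulus and film as a series resistance:
R_cast iron pipe wall = ln(510.7/505)/(2π×50.1×2.15) = 1.658×10^-5 K/W
R_mineral wool = ln(565.7/510.7)/(2π×0.0348×2.15) = 0.2176 K/W
R_ceramic-fibre blanket = ln(625.7/565.7)/(2π×0.115×2.15) = 0.06489 K/W
R_outer film = 1/(h_o·2πr_oL) = 1/(23.7×2π×0.6257×2.15) = 0.004992 K/W
R_total = 0.2875 K/W
Q = ΔT/R_total = 166/0.2875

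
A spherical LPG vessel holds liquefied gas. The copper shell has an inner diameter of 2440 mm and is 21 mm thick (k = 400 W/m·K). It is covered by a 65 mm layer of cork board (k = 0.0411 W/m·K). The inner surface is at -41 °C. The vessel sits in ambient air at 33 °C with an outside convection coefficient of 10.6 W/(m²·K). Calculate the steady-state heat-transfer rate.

Q ≈ 902 W

Radial (spherical) resistances in series:
R_copper shell = (1/1.22 − 1/1.241)/(4π×400) = 2.759×10^-6 K/W
R_cork board = (1/1.241 − 1/1.306)/(4π×0.0411) = 0.07765 K/W
R_outer film = 1/(h·4πr_o²) = 1/(10.6×4π×1.306²) = 0.004401 K/W
R_total = 0.08206 K/W
Q = ΔT/R_total = 74/0.08206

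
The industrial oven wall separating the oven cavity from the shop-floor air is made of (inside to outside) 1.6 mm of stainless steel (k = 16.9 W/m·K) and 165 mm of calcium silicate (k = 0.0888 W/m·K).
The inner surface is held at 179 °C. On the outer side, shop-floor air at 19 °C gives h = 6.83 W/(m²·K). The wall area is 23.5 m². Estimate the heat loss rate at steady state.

Thermal resistances in series:
R_stainless steel = L/(kA) = 0.0016/(16.9×23.5) = 4.029×10^-6 K/W
R_calcium silicate = L/(kA) = 0.165/(0.0888×23.5) = 0.07907 K/W
R_outer film = 1/(h_o·A) = 1/(6.83×23.5) = 0.00623 K/W
R_total = 0.0853 K/W
Q = ΔT / R_total = 160 / 0.0853

Q ≈ 1880 W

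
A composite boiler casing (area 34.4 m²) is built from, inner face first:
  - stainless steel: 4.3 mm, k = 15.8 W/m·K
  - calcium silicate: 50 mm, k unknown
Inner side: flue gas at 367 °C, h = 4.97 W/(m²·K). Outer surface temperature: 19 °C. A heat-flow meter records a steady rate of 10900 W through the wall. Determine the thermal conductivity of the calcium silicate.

Thermal resistances in series:
R_inner film = 1/(h_i·A) = 1/(4.97×34.4) = 0.005849 K/W
R_stainless steel = L/(kA) = 0.0043/(15.8×34.4) = 7.911×10^-6 K/W
Sum of known resistances R_other = 0.005857 K/W
Total R = ΔT/Q = 348/10900 = 0.03193 K/W
R_calcium silicate = R_total − R_other = 0.02607 K/W
k = L/(R·A) = 0.05/(0.02607×34.4)

k ≈ 0.0558 W/(m·K)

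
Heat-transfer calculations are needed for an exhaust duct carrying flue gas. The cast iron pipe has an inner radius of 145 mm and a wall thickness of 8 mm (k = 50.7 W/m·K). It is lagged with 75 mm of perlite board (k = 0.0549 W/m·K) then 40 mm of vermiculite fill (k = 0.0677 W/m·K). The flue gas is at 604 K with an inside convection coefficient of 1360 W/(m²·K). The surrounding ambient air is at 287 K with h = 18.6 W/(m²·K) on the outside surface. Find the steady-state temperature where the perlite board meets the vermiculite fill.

T ≈ 370 K

Per-layer cylindrical resistances, series-summed:
R_inner film = 1/(h_i·2πr₁L) = 1/(1360×2π×0.145×1) = 8.071×10^-4 K/W
R_cast iron pipe wall = ln(153/145)/(2π×50.7×1) = 1.686×10^-4 K/W
R_perlite board = ln(228/153)/(2π×0.0549×1) = 1.156 K/W
R_vermiculite fill = ln(268/228)/(2π×0.0677×1) = 0.38 K/W
R_outer film = 1/(h_o·2πr_oL) = 1/(18.6×2π×0.268×1) = 0.03193 K/W
R_total = 1.569 K/W
Q = ΔT/R_total = 317/1.569
Q = 202 W/m
T_interface = T_inner − Q·ΣR(inner→interface) = 604 − 202×1.157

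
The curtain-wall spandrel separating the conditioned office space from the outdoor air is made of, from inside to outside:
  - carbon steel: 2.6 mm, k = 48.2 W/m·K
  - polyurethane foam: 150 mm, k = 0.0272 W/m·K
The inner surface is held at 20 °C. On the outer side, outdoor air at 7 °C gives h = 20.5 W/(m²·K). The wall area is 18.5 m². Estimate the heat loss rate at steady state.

Q ≈ 43.2 W

Treating each layer as a thermal resistance in series:
R_carbon steel = L/(kA) = 0.0026/(48.2×18.5) = 2.916×10^-6 K/W
R_polyurethane foam = L/(kA) = 0.15/(0.0272×18.5) = 0.2981 K/W
R_outer film = 1/(h_o·A) = 1/(20.5×18.5) = 0.002637 K/W
R_total = 0.3007 K/W
Q = ΔT / R_total = 13 / 0.3007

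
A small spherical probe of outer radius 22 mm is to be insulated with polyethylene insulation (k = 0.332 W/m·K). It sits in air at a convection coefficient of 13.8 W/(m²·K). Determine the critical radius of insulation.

For a sphere r_cr = 2k/h = 2×0.332/13.8
r_cr = 48.1 mm; since the bare radius (22 mm) is below r_cr, adding a thin layer of insulation will *increase* heat loss.

r_cr ≈ 48.1 mm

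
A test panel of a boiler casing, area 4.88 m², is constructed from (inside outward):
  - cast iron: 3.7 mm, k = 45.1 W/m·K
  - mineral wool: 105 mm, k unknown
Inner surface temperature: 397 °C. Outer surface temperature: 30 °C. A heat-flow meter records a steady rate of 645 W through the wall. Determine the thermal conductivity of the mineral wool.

Using the resistance-network approach (series):
R_cast iron = L/(kA) = 0.0037/(45.1×4.88) = 1.681×10^-5 K/W
Sum of known resistances R_other = 1.681×10^-5 K/W
Total R = ΔT/Q = 367/645 = 0.569 K/W
R_mineral wool = R_total − R_other = 0.569 K/W
k = L/(R·A) = 0.105/(0.569×4.88)

k ≈ 0.0378 W/(m·K)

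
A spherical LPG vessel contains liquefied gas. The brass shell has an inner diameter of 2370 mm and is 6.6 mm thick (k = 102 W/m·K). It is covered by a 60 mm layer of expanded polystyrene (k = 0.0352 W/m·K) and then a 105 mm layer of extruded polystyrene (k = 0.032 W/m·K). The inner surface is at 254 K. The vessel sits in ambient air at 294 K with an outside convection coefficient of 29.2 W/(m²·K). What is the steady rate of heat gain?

Each spherical layer contributes R = (1/r_i − 1/r_o)/(4πk):
R_brass shell = (1/1.185 − 1/1.1916)/(4π×102) = 3.647×10^-6 K/W
R_expanded polystyrene = (1/1.1916 − 1/1.2516)/(4π×0.0352) = 0.09095 K/W
R_extruded polystyrene = (1/1.2516 − 1/1.3566)/(4π×0.032) = 0.1538 K/W
R_outer film = 1/(h·4πr_o²) = 1/(29.2×4π×1.3566²) = 0.001481 K/W
R_total = 0.2462 K/W
Q = ΔT/R_total = 40/0.2462

Q ≈ 162 W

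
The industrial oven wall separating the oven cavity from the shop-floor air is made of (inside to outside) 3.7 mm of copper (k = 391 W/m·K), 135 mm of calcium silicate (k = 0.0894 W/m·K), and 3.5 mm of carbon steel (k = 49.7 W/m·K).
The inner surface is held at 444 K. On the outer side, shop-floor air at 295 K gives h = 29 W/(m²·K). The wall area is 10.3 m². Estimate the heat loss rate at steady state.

Series thermal resistances:
R_copper = L/(kA) = 0.0037/(391×10.3) = 9.187×10^-7 K/W
R_calcium silicate = L/(kA) = 0.135/(0.0894×10.3) = 0.1466 K/W
R_carbon steel = L/(kA) = 0.0035/(49.7×10.3) = 6.837×10^-6 K/W
R_outer film = 1/(h_o·A) = 1/(29×10.3) = 0.003348 K/W
R_total = 0.15 K/W
Q = ΔT / R_total = 149 / 0.15

Q ≈ 994 W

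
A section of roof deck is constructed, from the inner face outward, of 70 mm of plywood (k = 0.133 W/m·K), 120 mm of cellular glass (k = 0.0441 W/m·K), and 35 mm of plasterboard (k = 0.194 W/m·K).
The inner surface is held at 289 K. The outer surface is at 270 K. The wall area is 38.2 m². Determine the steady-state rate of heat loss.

Q ≈ 212 W

Thermal resistances in series:
R_plywood = L/(kA) = 0.07/(0.133×38.2) = 0.01378 K/W
R_cellular glass = L/(kA) = 0.12/(0.0441×38.2) = 0.07123 K/W
R_plasterboard = L/(kA) = 0.035/(0.194×38.2) = 0.004723 K/W
R_total = 0.08973 K/W
Q = ΔT / R_total = 19 / 0.08973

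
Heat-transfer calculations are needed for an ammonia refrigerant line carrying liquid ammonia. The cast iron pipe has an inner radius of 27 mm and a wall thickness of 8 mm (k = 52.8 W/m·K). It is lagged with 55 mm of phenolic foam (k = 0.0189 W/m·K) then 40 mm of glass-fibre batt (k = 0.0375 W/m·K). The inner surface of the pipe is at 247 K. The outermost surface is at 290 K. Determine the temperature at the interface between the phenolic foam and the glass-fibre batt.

For a radial system each layer contributes R = ln(r_out/r_in)/(2πkL); films add R = 1/(hA).
R_cast iron pipe wall = ln(35/27)/(2π×52.8×1) = 7.822×10^-4 K/W
R_phenolic foam = ln(90/35)/(2π×0.0189×1) = 7.953 K/W
R_glass-fibre batt = ln(130/90)/(2π×0.0375×1) = 1.561 K/W
R_total = 9.515 K/W
Q = ΔT/R_total = 43/9.515
Q = 4.52 W/m
T_interface = T_inner + Q·ΣR(inner→interface) = 247 + 4.52×7.954

T ≈ 283 K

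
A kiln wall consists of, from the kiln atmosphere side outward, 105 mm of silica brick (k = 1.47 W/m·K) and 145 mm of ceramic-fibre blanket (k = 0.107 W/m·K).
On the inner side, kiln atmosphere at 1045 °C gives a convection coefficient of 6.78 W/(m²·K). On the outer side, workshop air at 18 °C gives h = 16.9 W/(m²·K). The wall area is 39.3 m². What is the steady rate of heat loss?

Model the wall as resistances in series:
R_inner film = 1/(h_i·A) = 1/(6.78×39.3) = 0.003753 K/W
R_silica brick = L/(kA) = 0.105/(1.47×39.3) = 0.001818 K/W
R_ceramic-fibre blanket = L/(kA) = 0.145/(0.107×39.3) = 0.03448 K/W
R_outer film = 1/(h_o·A) = 1/(16.9×39.3) = 0.001506 K/W
R_total = 0.04156 K/W
Q = ΔT / R_total = 1027 / 0.04156

Q ≈ 24700 W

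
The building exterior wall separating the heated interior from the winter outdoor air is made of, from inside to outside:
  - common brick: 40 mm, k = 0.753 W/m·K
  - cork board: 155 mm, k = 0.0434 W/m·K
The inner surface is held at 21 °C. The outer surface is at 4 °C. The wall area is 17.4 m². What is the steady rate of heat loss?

Model the wall as resistances in series:
R_common brick = L/(kA) = 0.04/(0.753×17.4) = 0.003053 K/W
R_cork board = L/(kA) = 0.155/(0.0434×17.4) = 0.2053 K/W
R_total = 0.2083 K/W
Q = ΔT / R_total = 17 / 0.2083

Q ≈ 81.6 W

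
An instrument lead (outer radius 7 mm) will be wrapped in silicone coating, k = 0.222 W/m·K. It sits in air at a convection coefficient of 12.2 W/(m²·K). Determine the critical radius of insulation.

For a cylinder r_cr = k/h = 0.222/12.2
r_cr = 18.2 mm; since the bare radius (7 mm) is below r_cr, adding a thin layer of insulation will *increase* heat loss.

r_cr ≈ 18.2 mm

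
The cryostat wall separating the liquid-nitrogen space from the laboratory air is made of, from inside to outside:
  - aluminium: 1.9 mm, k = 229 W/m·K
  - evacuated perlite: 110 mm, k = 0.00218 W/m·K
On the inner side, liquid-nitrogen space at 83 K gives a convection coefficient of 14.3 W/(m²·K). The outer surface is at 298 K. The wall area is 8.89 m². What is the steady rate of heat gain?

Treating each layer as a thermal resistance in series:
R_inner film = 1/(h_i·A) = 1/(14.3×8.89) = 0.007866 K/W
R_aluminium = L/(kA) = 0.0019/(229×8.89) = 9.333×10^-7 K/W
R_evacuated perlite = L/(kA) = 0.11/(0.00218×8.89) = 5.676 K/W
R_total = 5.684 K/W
Q = ΔT / R_total = 215 / 5.684

Q ≈ 37.8 W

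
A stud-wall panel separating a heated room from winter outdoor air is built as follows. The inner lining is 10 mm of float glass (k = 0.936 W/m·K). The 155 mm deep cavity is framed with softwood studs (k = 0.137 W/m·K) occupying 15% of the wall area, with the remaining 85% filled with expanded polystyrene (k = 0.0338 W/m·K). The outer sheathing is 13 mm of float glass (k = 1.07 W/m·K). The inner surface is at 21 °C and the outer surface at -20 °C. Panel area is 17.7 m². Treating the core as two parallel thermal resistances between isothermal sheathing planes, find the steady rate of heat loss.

Sheathing layers in series; stud and cavity paths in parallel between them.
R_inner = 0.01/(0.936×17.7) = 6.036×10^-4 K/W
R_stud  = 0.155/(0.137×0.15×17.7) = 0.4261 K/W
R_cav   = 0.155/(0.0338×0.85×17.7) = 0.3048 K/W
1/R_core = 1/R_stud + 1/R_cav → R_core = 0.1777 K/W
R_outer = 0.013/(1.07×17.7) = 6.864×10^-4 K/W
R_total = 0.179 K/W
Q = ΔT/R_total = 41/0.179

Q ≈ 229 W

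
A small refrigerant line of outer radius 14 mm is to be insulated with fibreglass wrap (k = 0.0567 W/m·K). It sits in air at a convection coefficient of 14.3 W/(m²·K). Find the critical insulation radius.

For a cylinder r_cr = k/h = 0.0567/14.3
r_cr = 3.97 mm; since the bare radius (14 mm) is above r_cr, any added insulation will reduce heat loss.

r_cr ≈ 3.97 mm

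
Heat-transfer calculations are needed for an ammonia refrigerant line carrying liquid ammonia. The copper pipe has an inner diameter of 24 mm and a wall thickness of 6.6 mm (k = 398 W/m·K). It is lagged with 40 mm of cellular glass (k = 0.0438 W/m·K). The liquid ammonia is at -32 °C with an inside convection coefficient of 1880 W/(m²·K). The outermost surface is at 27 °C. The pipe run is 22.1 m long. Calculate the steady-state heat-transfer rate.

Per-layer cylindrical resistances, series-summed:
R_inner film = 1/(h_i·2πr₁L) = 1/(1880×2π×0.012×22.1) = 3.192×10^-4 K/W
R_copper pipe wall = ln(18.6/12)/(2π×398×22.1) = 7.93×10^-6 K/W
R_cellular glass = ln(58.6/18.6)/(2π×0.0438×22.1) = 0.1887 K/W
R_total = 0.189 K/W
Q = ΔT/R_total = 59/0.189

Q ≈ 312 W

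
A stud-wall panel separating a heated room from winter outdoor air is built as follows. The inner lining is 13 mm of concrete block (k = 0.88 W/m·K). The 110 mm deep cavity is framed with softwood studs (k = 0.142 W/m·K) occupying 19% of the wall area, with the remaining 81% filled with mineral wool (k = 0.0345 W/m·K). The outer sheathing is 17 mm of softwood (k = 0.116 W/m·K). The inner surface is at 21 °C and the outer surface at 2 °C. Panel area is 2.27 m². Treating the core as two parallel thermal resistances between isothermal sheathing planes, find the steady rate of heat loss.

Q ≈ 19.9 W

Sheathing layers in series; stud and cavity paths in parallel between them.
R_inner = 0.013/(0.88×2.27) = 0.006508 K/W
R_stud  = 0.11/(0.142×0.19×2.27) = 1.796 K/W
R_cav   = 0.11/(0.0345×0.81×2.27) = 1.734 K/W
1/R_core = 1/R_stud + 1/R_cav → R_core = 0.8823 K/W
R_outer = 0.017/(0.116×2.27) = 0.06456 K/W
R_total = 0.9533 K/W
Q = ΔT/R_total = 19/0.9533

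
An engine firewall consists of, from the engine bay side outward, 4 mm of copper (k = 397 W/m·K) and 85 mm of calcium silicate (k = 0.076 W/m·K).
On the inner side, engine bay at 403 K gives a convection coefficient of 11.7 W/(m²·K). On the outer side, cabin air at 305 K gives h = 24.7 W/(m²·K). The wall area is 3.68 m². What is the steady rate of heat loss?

Treating each layer as a thermal resistance in series:
R_inner film = 1/(h_i·A) = 1/(11.7×3.68) = 0.02323 K/W
R_copper = L/(kA) = 0.004/(397×3.68) = 2.738×10^-6 K/W
R_calcium silicate = L/(kA) = 0.085/(0.076×3.68) = 0.3039 K/W
R_outer film = 1/(h_o·A) = 1/(24.7×3.68) = 0.011 K/W
R_total = 0.3381 K/W
Q = ΔT / R_total = 98 / 0.3381

Q ≈ 290 W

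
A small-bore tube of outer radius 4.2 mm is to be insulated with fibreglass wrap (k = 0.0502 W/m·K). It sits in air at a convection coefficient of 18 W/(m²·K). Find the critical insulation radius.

r_cr ≈ 2.79 mm

For a cylinder r_cr = k/h = 0.0502/18
r_cr = 2.79 mm; since the bare radius (4.2 mm) is above r_cr, any added insulation will reduce heat loss.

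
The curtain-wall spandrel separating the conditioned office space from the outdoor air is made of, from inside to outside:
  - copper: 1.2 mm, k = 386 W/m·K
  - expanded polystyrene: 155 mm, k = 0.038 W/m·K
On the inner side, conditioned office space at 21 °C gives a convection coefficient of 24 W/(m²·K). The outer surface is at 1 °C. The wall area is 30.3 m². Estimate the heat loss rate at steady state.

Q ≈ 147 W

Using the resistance-network approach (series):
R_inner film = 1/(h_i·A) = 1/(24×30.3) = 0.001375 K/W
R_copper = L/(kA) = 0.0012/(386×30.3) = 1.026×10^-7 K/W
R_expanded polystyrene = L/(kA) = 0.155/(0.038×30.3) = 0.1346 K/W
R_total = 0.136 K/W
Q = ΔT / R_total = 20 / 0.136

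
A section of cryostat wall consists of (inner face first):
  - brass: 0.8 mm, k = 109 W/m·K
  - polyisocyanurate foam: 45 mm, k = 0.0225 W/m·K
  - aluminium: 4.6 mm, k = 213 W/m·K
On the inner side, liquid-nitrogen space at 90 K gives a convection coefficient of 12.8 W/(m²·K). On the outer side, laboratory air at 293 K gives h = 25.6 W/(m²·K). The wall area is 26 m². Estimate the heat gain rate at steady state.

Q ≈ 2490 W

Using the resistance-network approach (series):
R_inner film = 1/(h_i·A) = 1/(12.8×26) = 0.003005 K/W
R_brass = L/(kA) = 0.0008/(109×26) = 2.823×10^-7 K/W
R_polyisocyanurate foam = L/(kA) = 0.045/(0.0225×26) = 0.07692 K/W
R_aluminium = L/(kA) = 0.0046/(213×26) = 8.306×10^-7 K/W
R_outer film = 1/(h_o·A) = 1/(25.6×26) = 0.001502 K/W
R_total = 0.08143 K/W
Q = ΔT / R_total = 203 / 0.08143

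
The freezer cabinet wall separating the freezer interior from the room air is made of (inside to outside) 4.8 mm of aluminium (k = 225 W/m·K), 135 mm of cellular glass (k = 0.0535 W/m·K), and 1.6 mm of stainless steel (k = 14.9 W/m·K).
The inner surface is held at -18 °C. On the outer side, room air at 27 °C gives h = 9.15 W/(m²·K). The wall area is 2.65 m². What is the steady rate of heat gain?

Thermal resistances in series:
R_aluminium = L/(kA) = 0.0048/(225×2.65) = 8.05×10^-6 K/W
R_cellular glass = L/(kA) = 0.135/(0.0535×2.65) = 0.9522 K/W
R_stainless steel = L/(kA) = 0.0016/(14.9×2.65) = 4.052×10^-5 K/W
R_outer film = 1/(h_o·A) = 1/(9.15×2.65) = 0.04124 K/W
R_total = 0.9935 K/W
Q = ΔT / R_total = 45 / 0.9935

Q ≈ 45.3 W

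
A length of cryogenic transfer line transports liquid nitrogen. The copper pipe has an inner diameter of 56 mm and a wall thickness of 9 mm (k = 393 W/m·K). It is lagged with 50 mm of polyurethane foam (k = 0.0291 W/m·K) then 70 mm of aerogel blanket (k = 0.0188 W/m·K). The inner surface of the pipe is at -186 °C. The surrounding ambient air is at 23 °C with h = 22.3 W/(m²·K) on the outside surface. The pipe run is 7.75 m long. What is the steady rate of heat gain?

Cylindrical conduction, so R = ln(r₂/r₁)/(2πkL) per layer, in series:
R_copper pipe wall = ln(37/28)/(2π×393×7.75) = 1.456×10^-5 K/W
R_polyurethane foam = ln(87/37)/(2π×0.0291×7.75) = 0.6034 K/W
R_aerogel blanket = ln(157/87)/(2π×0.0188×7.75) = 0.6449 K/W
R_outer film = 1/(h_o·2πr_oL) = 1/(22.3×2π×0.157×7.75) = 0.005866 K/W
R_total = 1.254 K/W
Q = ΔT/R_total = 209/1.254

Q ≈ 167 W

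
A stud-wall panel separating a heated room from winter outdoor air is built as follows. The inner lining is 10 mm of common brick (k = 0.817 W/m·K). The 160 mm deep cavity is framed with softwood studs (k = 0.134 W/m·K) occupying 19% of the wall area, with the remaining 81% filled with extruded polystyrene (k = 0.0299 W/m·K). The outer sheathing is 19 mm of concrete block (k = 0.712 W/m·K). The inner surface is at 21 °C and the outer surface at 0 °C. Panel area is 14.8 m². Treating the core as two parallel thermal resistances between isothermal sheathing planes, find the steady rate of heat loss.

Sheathing layers in series; stud and cavity paths in parallel between them.
R_inner = 0.01/(0.817×14.8) = 8.27×10^-4 K/W
R_stud  = 0.16/(0.134×0.19×14.8) = 0.4246 K/W
R_cav   = 0.16/(0.0299×0.81×14.8) = 0.4464 K/W
1/R_core = 1/R_stud + 1/R_cav → R_core = 0.2176 K/W
R_outer = 0.019/(0.712×14.8) = 0.001803 K/W
R_total = 0.2202 K/W
Q = ΔT/R_total = 21/0.2202

Q ≈ 95.3 W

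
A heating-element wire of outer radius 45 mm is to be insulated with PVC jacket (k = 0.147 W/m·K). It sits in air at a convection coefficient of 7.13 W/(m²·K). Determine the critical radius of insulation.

r_cr ≈ 20.6 mm

For a cylinder r_cr = k/h = 0.147/7.13
r_cr = 20.6 mm; since the bare radius (45 mm) is above r_cr, any added insulation will reduce heat loss.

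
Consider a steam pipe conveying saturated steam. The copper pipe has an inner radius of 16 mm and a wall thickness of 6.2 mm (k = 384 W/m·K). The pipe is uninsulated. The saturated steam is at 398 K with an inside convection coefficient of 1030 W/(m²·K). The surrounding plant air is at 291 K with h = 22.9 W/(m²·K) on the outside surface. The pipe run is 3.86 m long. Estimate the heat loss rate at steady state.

Cylindrical conduction, so R = ln(r₂/r₁)/(2πkL) per layer, in series:
R_inner film = 1/(h_i·2πr₁L) = 1/(1030×2π×0.016×3.86) = 0.002502 K/W
R_copper pipe wall = ln(22.2/16)/(2π×384×3.86) = 3.517×10^-5 K/W
R_outer film = 1/(h_o·2πr_oL) = 1/(22.9×2π×0.0222×3.86) = 0.0811 K/W
R_total = 0.08364 K/W
Q = ΔT/R_total = 107/0.08364

Q ≈ 1280 W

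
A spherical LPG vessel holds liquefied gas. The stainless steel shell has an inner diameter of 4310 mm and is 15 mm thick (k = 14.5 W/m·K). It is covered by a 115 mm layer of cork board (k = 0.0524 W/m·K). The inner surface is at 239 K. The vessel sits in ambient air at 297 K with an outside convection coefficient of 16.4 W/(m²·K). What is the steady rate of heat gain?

Q ≈ 1600 W

Radial (spherical) resistances in series:
R_stainless steel shell = (1/2.155 − 1/2.17)/(4π×14.5) = 1.76×10^-5 K/W
R_cork board = (1/2.17 − 1/2.285)/(4π×0.0524) = 0.03522 K/W
R_outer film = 1/(h·4πr_o²) = 1/(16.4×4π×2.285²) = 9.293×10^-4 K/W
R_total = 0.03617 K/W
Q = ΔT/R_total = 58/0.03617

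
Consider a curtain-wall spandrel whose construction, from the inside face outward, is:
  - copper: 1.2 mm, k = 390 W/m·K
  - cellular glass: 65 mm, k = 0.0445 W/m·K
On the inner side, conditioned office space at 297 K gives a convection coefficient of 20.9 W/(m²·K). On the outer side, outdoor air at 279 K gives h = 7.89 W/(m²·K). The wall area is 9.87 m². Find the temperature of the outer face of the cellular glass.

T ≈ 280 K

Thermal resistances in series:
R_inner film = 1/(h_i·A) = 1/(20.9×9.87) = 0.004848 K/W
R_copper = L/(kA) = 0.0012/(390×9.87) = 3.117×10^-7 K/W
R_cellular glass = L/(kA) = 0.065/(0.0445×9.87) = 0.148 K/W
R_outer film = 1/(h_o·A) = 1/(7.89×9.87) = 0.01284 K/W
R_total = 0.1657 K/W;  Q = ΔT/R_total = 18/0.1657 = 108.6 W
T_interface = T_inner − Q·ΣR(inner→interface) = 297 − 109×0.1528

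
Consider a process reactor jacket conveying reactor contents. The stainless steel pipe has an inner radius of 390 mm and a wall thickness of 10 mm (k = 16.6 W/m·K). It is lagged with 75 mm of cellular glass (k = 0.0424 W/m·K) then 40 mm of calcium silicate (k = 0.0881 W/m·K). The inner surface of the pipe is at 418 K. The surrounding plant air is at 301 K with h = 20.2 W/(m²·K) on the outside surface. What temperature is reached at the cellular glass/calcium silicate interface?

T ≈ 324 K

Cylindrical conduction, so R = ln(r₂/r₁)/(2πkL) per layer, in series:
R_stainless steel pipe wall = ln(400/390)/(2π×16.6×1) = 2.427×10^-4 K/W
R_cellular glass = ln(475/400)/(2π×0.0424×1) = 0.6451 K/W
R_calcium silicate = ln(515/475)/(2π×0.0881×1) = 0.1461 K/W
R_outer film = 1/(h_o·2πr_oL) = 1/(20.2×2π×0.515×1) = 0.0153 K/W
R_total = 0.8067 K/W
Q = ΔT/R_total = 117/0.8067
Q = 145 W/m
T_interface = T_inner − Q·ΣR(inner→interface) = 418 − 145×0.6453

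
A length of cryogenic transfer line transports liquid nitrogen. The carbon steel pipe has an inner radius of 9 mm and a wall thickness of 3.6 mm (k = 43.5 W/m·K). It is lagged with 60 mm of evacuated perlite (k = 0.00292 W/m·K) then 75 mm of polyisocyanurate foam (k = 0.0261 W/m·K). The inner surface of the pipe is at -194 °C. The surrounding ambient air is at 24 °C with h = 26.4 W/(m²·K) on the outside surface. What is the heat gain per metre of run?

For a radial system each layer contributes R = ln(r_out/r_in)/(2πkL); films add R = 1/(hA).
R_carbon steel pipe wall = ln(12.6/9)/(2π×43.5×1) = 0.001231 K/W
R_evacuated perlite = ln(72.6/12.6)/(2π×0.00292×1) = 95.45 K/W
R_polyisocyanurate foam = ln(147.6/72.6)/(2π×0.0261×1) = 4.327 K/W
R_outer film = 1/(h_o·2πr_oL) = 1/(26.4×2π×0.1476×1) = 0.04084 K/W
R_total = 99.82 K/W
Q = ΔT/R_total = 218/99.82

q′ ≈ 2.18 W/m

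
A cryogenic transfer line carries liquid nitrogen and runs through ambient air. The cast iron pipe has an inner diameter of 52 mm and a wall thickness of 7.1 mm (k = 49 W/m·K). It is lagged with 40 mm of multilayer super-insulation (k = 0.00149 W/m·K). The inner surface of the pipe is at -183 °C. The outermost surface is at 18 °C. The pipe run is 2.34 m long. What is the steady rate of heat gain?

Cylindrical conduction, so R = ln(r₂/r₁)/(2πkL) per layer, in series:
R_cast iron pipe wall = ln(33.1/26)/(2π×49×2.34) = 3.351×10^-4 K/W
R_multilayer super-insulation = ln(73.1/33.1)/(2π×0.00149×2.34) = 36.17 K/W
R_total = 36.17 K/W
Q = ΔT/R_total = 201/36.17

Q ≈ 5.56 W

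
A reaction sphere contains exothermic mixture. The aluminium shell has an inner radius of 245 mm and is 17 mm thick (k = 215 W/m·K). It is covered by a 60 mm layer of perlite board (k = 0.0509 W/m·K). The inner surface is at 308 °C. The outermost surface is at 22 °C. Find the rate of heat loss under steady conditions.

Q ≈ 257 W

Radial (spherical) resistances in series:
R_aluminium shell = (1/0.245 − 1/0.262)/(4π×215) = 9.802×10^-5 K/W
R_perlite board = (1/0.262 − 1/0.322)/(4π×0.0509) = 1.112 K/W
R_total = 1.112 K/W
Q = ΔT/R_total = 286/1.112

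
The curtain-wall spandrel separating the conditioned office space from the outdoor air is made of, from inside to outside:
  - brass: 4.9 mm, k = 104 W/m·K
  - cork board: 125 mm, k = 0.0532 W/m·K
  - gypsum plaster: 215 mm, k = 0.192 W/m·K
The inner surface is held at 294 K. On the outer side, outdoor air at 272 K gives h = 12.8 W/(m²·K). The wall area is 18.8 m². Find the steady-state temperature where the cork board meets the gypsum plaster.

Treating each layer as a thermal resistance in series:
R_brass = L/(kA) = 0.0049/(104×18.8) = 2.506×10^-6 K/W
R_cork board = L/(kA) = 0.125/(0.0532×18.8) = 0.125 K/W
R_gypsum plaster = L/(kA) = 0.215/(0.192×18.8) = 0.05956 K/W
R_outer film = 1/(h_o·A) = 1/(12.8×18.8) = 0.004156 K/W
R_total = 0.1887 K/W;  Q = ΔT/R_total = 22/0.1887 = 116.6 W
T_interface = T_inner − Q·ΣR(inner→interface) = 294 − 117×0.125

T ≈ 279 K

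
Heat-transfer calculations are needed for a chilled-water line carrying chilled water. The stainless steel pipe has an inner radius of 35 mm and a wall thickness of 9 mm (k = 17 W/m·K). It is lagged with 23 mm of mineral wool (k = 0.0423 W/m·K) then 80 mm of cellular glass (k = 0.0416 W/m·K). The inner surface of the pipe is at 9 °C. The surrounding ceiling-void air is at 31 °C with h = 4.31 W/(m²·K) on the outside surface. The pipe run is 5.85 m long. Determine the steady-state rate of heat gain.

Treating each annulus and film as a series resistance:
R_stainless steel pipe wall = ln(44/35)/(2π×17×5.85) = 3.662×10^-4 K/W
R_mineral wool = ln(67/44)/(2π×0.0423×5.85) = 0.2705 K/W
R_cellular glass = ln(147/67)/(2π×0.0416×5.85) = 0.5139 K/W
R_outer film = 1/(h_o·2πr_oL) = 1/(4.31×2π×0.147×5.85) = 0.04294 K/W
R_total = 0.8276 K/W
Q = ΔT/R_total = 22/0.8276

Q ≈ 26.6 W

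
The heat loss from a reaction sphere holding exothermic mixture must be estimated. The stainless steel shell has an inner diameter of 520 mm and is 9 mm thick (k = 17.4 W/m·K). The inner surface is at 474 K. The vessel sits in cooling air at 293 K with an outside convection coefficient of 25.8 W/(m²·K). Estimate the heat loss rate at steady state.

Q ≈ 4190 W

Each spherical layer contributes R = (1/r_i − 1/r_o)/(4πk):
R_stainless steel shell = (1/0.26 − 1/0.269)/(4π×17.4) = 5.885×10^-4 K/W
R_outer film = 1/(h·4πr_o²) = 1/(25.8×4π×0.269²) = 0.04263 K/W
R_total = 0.04321 K/W
Q = ΔT/R_total = 181/0.04321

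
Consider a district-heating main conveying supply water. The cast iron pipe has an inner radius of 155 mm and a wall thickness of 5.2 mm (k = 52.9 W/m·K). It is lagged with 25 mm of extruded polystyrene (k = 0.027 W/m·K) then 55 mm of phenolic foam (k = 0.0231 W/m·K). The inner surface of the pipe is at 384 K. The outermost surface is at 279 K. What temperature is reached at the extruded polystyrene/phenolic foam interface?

T ≈ 350 K

Radial resistances (cylindrical: R_cond = ln(r_o/r_i)/(2πkL), R_conv = 1/(h·2πrL)):
R_cast iron pipe wall = ln(160.2/155)/(2π×52.9×1) = 9.928×10^-5 K/W
R_extruded polystyrene = ln(185.2/160.2)/(2π×0.027×1) = 0.8548 K/W
R_phenolic foam = ln(240.2/185.2)/(2π×0.0231×1) = 1.792 K/W
R_total = 2.646 K/W
Q = ΔT/R_total = 105/2.646
Q = 39.7 W/m
T_interface = T_inner − Q·ΣR(inner→interface) = 384 − 39.7×0.8549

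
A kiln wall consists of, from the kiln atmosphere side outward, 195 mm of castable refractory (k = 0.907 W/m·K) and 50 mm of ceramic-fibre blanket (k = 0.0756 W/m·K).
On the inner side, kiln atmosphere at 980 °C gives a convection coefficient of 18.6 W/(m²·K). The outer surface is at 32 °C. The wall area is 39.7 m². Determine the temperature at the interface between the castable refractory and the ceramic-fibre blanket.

T ≈ 706 °C

Model the wall as resistances in series:
R_inner film = 1/(h_i·A) = 1/(18.6×39.7) = 0.001354 K/W
R_castable refractory = L/(kA) = 0.195/(0.907×39.7) = 0.005415 K/W
R_ceramic-fibre blanket = L/(kA) = 0.05/(0.0756×39.7) = 0.01666 K/W
R_total = 0.02343 K/W;  Q = ΔT/R_total = 948/0.02343 = 40460 W
T_interface = T_inner − Q·ΣR(inner→interface) = 980 − 40500×0.00677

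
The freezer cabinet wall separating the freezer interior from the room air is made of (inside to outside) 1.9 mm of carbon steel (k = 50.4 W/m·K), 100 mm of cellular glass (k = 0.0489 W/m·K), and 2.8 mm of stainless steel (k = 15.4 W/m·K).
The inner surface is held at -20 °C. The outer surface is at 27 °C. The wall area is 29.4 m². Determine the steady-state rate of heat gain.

Q ≈ 676 W

Using the resistance-network approach (series):
R_carbon steel = L/(kA) = 0.0019/(50.4×29.4) = 1.282×10^-6 K/W
R_cellular glass = L/(kA) = 0.1/(0.0489×29.4) = 0.06956 K/W
R_stainless steel = L/(kA) = 0.0028/(15.4×29.4) = 6.184×10^-6 K/W
R_total = 0.06956 K/W
Q = ΔT / R_total = 47 / 0.06956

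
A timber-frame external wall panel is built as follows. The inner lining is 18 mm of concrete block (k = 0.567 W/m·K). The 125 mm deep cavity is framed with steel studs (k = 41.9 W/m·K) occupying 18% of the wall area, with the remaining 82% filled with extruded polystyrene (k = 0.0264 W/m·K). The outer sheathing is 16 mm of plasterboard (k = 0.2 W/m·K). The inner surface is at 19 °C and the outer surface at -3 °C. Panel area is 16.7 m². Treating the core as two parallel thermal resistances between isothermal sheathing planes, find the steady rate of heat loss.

Sheathing layers in series; stud and cavity paths in parallel between them.
R_inner = 0.018/(0.567×16.7) = 0.001901 K/W
R_stud  = 0.125/(41.9×0.18×16.7) = 9.924×10^-4 K/W
R_cav   = 0.125/(0.0264×0.82×16.7) = 0.3458 K/W
1/R_core = 1/R_stud + 1/R_cav → R_core = 9.896×10^-4 K/W
R_outer = 0.016/(0.2×16.7) = 0.00479 K/W
R_total = 0.007681 K/W
Q = ΔT/R_total = 22/0.007681

Q ≈ 2860 W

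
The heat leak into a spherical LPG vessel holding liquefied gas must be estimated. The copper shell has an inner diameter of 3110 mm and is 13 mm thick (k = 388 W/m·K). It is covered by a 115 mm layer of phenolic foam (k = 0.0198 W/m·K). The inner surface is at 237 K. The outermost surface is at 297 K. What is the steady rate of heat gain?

For a spherical shell R = (1/r₁ − 1/r₂)/(4πk); film R = 1/(h·4πr²). In series:
R_copper shell = (1/1.555 − 1/1.568)/(4π×388) = 1.094×10^-6 K/W
R_phenolic foam = (1/1.568 − 1/1.683)/(4π×0.0198) = 0.1751 K/W
R_total = 0.1751 K/W
Q = ΔT/R_total = 60/0.1751

Q ≈ 343 W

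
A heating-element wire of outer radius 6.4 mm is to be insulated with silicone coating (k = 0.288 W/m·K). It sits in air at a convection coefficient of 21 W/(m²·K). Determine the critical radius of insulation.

For a cylinder r_cr = k/h = 0.288/21
r_cr = 13.7 mm; since the bare radius (6.4 mm) is below r_cr, adding a thin layer of insulation will *increase* heat loss.

r_cr ≈ 13.7 mm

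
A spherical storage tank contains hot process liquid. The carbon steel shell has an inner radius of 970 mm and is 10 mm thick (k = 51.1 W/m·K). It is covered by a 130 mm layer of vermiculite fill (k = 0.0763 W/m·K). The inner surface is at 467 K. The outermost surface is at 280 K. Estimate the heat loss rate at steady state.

Radial (spherical) resistances in series:
R_carbon steel shell = (1/0.97 − 1/0.98)/(4π×51.1) = 1.638×10^-5 K/W
R_vermiculite fill = (1/0.98 − 1/1.11)/(4π×0.0763) = 0.1246 K/W
R_total = 0.1247 K/W
Q = ΔT/R_total = 187/0.1247

Q ≈ 1500 W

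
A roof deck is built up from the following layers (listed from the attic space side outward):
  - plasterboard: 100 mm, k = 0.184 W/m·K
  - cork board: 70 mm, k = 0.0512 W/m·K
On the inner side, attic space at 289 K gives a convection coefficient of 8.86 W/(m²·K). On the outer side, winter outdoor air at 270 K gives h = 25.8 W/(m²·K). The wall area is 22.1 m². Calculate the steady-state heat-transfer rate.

Treating each layer as a thermal resistance in series:
R_inner film = 1/(h_i·A) = 1/(8.86×22.1) = 0.005107 K/W
R_plasterboard = L/(kA) = 0.1/(0.184×22.1) = 0.02459 K/W
R_cork board = L/(kA) = 0.07/(0.0512×22.1) = 0.06186 K/W
R_outer film = 1/(h_o·A) = 1/(25.8×22.1) = 0.001754 K/W
R_total = 0.09332 K/W
Q = ΔT / R_total = 19 / 0.09332

Q ≈ 204 W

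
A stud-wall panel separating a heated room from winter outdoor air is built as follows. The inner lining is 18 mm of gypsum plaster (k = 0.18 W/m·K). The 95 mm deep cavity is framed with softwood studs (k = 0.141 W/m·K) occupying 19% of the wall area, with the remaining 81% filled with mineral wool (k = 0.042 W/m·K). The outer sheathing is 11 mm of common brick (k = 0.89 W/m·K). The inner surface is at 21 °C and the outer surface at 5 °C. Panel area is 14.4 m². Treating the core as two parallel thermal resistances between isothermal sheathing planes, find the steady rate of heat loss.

Sheathing layers in series; stud and cavity paths in parallel between them.
R_inner = 0.018/(0.18×14.4) = 0.006944 K/W
R_stud  = 0.095/(0.141×0.19×14.4) = 0.2463 K/W
R_cav   = 0.095/(0.042×0.81×14.4) = 0.1939 K/W
1/R_core = 1/R_stud + 1/R_cav → R_core = 0.1085 K/W
R_outer = 0.011/(0.89×14.4) = 8.583×10^-4 K/W
R_total = 0.1163 K/W
Q = ΔT/R_total = 16/0.1163

Q ≈ 138 W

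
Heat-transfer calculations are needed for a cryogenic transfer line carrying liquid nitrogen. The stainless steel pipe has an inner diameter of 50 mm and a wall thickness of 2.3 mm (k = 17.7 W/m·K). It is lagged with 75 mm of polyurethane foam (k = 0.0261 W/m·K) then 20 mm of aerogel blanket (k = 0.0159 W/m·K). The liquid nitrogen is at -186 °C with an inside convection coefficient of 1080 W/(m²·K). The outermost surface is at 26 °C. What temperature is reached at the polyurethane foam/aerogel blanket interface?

T ≈ -12.5 °C

Radial resistances (cylindrical: R_cond = ln(r_o/r_i)/(2πkL), R_conv = 1/(h·2πrL)):
R_inner film = 1/(h_i·2πr₁L) = 1/(1080×2π×0.025×1) = 0.005895 K/W
R_stainless steel pipe wall = ln(27.3/25)/(2π×17.7×1) = 7.914×10^-4 K/W
R_polyurethane foam = ln(102.3/27.3)/(2π×0.0261×1) = 8.055 K/W
R_aerogel blanket = ln(122.3/102.3)/(2π×0.0159×1) = 1.787 K/W
R_total = 9.85 K/W
Q = ΔT/R_total = 212/9.85
Q = 21.5 W/m
T_interface = T_inner + Q·ΣR(inner→interface) = -186 + 21.5×8.062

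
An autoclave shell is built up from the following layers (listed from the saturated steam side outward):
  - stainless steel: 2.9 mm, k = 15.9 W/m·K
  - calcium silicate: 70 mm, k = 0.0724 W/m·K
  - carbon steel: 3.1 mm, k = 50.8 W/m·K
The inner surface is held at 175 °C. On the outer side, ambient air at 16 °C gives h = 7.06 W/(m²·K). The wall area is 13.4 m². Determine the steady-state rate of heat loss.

Using the resistance-network approach (series):
R_stainless steel = L/(kA) = 0.0029/(15.9×13.4) = 1.361×10^-5 K/W
R_calcium silicate = L/(kA) = 0.07/(0.0724×13.4) = 0.07215 K/W
R_carbon steel = L/(kA) = 0.0031/(50.8×13.4) = 4.554×10^-6 K/W
R_outer film = 1/(h_o·A) = 1/(7.06×13.4) = 0.01057 K/W
R_total = 0.08274 K/W
Q = ΔT / R_total = 159 / 0.08274

Q ≈ 1920 W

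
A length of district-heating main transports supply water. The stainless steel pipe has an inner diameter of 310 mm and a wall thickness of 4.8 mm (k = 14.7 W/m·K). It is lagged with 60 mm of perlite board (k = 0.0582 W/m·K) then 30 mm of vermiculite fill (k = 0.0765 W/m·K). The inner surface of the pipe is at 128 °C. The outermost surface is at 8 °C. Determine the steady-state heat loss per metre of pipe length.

Radial resistances (cylindrical: R_cond = ln(r_o/r_i)/(2πkL), R_conv = 1/(h·2πrL)):
R_stainless steel pipe wall = ln(159.8/155)/(2π×14.7×1) = 3.302×10^-4 K/W
R_perlite board = ln(219.8/159.8)/(2π×0.0582×1) = 0.8718 K/W
R_vermiculite fill = ln(249.8/219.8)/(2π×0.0765×1) = 0.2662 K/W
R_total = 1.138 K/W
Q = ΔT/R_total = 120/1.138

q′ ≈ 105 W/m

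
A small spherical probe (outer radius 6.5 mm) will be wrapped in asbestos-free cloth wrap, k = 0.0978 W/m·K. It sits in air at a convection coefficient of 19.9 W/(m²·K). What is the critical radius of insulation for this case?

r_cr ≈ 9.83 mm

For a sphere r_cr = 2k/h = 2×0.0978/19.9
r_cr = 9.83 mm; since the bare radius (6.5 mm) is below r_cr, adding a thin layer of insulation will *increase* heat loss.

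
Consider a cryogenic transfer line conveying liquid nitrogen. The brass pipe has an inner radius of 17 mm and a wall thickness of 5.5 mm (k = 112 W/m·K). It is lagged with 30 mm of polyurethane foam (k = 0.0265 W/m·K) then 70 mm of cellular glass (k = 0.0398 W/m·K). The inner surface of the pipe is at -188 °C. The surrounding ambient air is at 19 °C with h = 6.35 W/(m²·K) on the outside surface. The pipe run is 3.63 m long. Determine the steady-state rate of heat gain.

Per-layer cylindrical resistances, series-summed:
R_brass pipe wall = ln(22.5/17)/(2π×112×3.63) = 1.097×10^-4 K/W
R_polyurethane foam = ln(52.5/22.5)/(2π×0.0265×3.63) = 1.402 K/W
R_cellular glass = ln(122.5/52.5)/(2π×0.0398×3.63) = 0.9334 K/W
R_outer film = 1/(h_o·2πr_oL) = 1/(6.35×2π×0.1225×3.63) = 0.05636 K/W
R_total = 2.392 K/W
Q = ΔT/R_total = 207/2.392

Q ≈ 86.5 W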